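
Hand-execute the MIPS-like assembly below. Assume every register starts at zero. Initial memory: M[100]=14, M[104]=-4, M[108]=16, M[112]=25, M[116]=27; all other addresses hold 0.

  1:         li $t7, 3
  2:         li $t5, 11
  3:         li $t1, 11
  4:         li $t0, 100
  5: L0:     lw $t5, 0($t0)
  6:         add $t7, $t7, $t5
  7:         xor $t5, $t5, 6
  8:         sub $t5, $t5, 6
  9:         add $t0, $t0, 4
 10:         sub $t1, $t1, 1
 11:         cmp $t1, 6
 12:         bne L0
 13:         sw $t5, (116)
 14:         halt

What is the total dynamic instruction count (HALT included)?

46

after li $t7, 3: $t7=3
after li $t5, 11: $t5=11
after li $t1, 11: $t1=11
after li $t0, 100: $t0=100
after lw $t5, 0($t0): $t5=M[100]=14
after add $t7, $t7, $t5: $t7=3+14=17
after xor $t5, $t5, 6: $t5=14^6=8
after sub $t5, $t5, 6: $t5=8-6=2
after add $t0, $t0, 4: $t0=100+4=104
after sub $t1, $t1, 1: $t1=11-1=10
cmp $t1, 6  (cmp 10,6)
bne L0: taken
after lw $t5, 0($t0): $t5=M[104]=-4
after add $t7, $t7, $t5: $t7=17+(-4)=13
after xor $t5, $t5, 6: $t5=(-4)^6=-6
after sub $t5, $t5, 6: $t5=(-6)-6=-12
after add $t0, $t0, 4: $t0=104+4=108
after sub $t1, $t1, 1: $t1=10-1=9
cmp $t1, 6  (cmp 9,6)
bne L0: taken
after lw $t5, 0($t0): $t5=M[108]=16
after add $t7, $t7, $t5: $t7=13+16=29
after xor $t5, $t5, 6: $t5=16^6=22
after sub $t5, $t5, 6: $t5=22-6=16
after add $t0, $t0, 4: $t0=108+4=112
after sub $t1, $t1, 1: $t1=9-1=8
cmp $t1, 6  (cmp 8,6)
bne L0: taken
after lw $t5, 0($t0): $t5=M[112]=25
after add $t7, $t7, $t5: $t7=29+25=54
after xor $t5, $t5, 6: $t5=25^6=31
after sub $t5, $t5, 6: $t5=31-6=25
after add $t0, $t0, 4: $t0=112+4=116
after sub $t1, $t1, 1: $t1=8-1=7
cmp $t1, 6  (cmp 7,6)
bne L0: taken
after lw $t5, 0($t0): $t5=M[116]=27
after add $t7, $t7, $t5: $t7=54+27=81
after xor $t5, $t5, 6: $t5=27^6=29
after sub $t5, $t5, 6: $t5=29-6=23
after add $t0, $t0, 4: $t0=116+4=120
after sub $t1, $t1, 1: $t1=7-1=6
cmp $t1, 6  (cmp 6,6)
bne L0: not taken
sw $t5, (116) → M[116]=23
halt.
Total executed instructions: 46.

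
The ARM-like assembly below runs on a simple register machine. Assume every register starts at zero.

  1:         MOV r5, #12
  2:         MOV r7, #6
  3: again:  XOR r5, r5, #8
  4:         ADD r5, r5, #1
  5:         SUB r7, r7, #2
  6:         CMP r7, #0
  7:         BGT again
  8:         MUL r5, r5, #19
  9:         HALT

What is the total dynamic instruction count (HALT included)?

r5=12
r7=6
r5=12^8=4
r5=4+1=5
r7=6-2=4
CMP r7, #0  (cmp 4,0)
BGT again: taken
r5=5^8=13
r5=13+1=14
r7=4-2=2
CMP r7, #0  (cmp 2,0)
BGT again: taken
r5=14^8=6
r5=6+1=7
r7=2-2=0
CMP r7, #0  (cmp 0,0)
BGT again: not taken
r5=7*19=133
halt.
Total executed instructions: 19.

19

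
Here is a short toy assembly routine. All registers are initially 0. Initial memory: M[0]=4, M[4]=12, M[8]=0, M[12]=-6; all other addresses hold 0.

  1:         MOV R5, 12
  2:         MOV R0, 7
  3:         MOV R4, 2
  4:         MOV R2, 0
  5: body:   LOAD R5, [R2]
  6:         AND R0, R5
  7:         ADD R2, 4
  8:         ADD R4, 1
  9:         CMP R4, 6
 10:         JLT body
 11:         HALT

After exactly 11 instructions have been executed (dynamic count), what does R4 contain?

MOV R5, 12 → R5=12
MOV R0, 7 → R0=7
MOV R4, 2 → R4=2
MOV R2, 0 → R2=0
LOAD R5, [R2] → R5=M[0]=4
AND R0, R5 → R0=7&4=4
ADD R2, 4 → R2=0+4=4
ADD R4, 1 → R4=2+1=3
CMP R4, 6  (cmp 3,6)
JLT body: taken
LOAD R5, [R2] → R5=M[4]=12
After step 11: R4 = 3.

3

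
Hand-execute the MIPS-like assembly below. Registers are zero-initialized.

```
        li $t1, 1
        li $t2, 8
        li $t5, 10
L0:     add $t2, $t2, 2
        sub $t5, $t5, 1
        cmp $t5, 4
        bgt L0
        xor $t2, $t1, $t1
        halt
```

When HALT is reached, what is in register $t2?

0

li $t1, 1 → $t1=1
li $t2, 8 → $t2=8
li $t5, 10 → $t5=10
add $t2, $t2, 2 → $t2=8+2=10
sub $t5, $t5, 1 → $t5=10-1=9
cmp $t5, 4  (cmp 9,4)
bgt L0: taken
add $t2, $t2, 2 → $t2=10+2=12
sub $t5, $t5, 1 → $t5=9-1=8
cmp $t5, 4  (cmp 8,4)
bgt L0: taken
add $t2, $t2, 2 → $t2=12+2=14
sub $t5, $t5, 1 → $t5=8-1=7
cmp $t5, 4  (cmp 7,4)
bgt L0: taken
add $t2, $t2, 2 → $t2=14+2=16
sub $t5, $t5, 1 → $t5=7-1=6
cmp $t5, 4  (cmp 6,4)
bgt L0: taken
add $t2, $t2, 2 → $t2=16+2=18
sub $t5, $t5, 1 → $t5=6-1=5
cmp $t5, 4  (cmp 5,4)
bgt L0: taken
add $t2, $t2, 2 → $t2=18+2=20
sub $t5, $t5, 1 → $t5=5-1=4
cmp $t5, 4  (cmp 4,4)
bgt L0: not taken
xor $t2, $t1, $t1 → $t2=1^1=0
halt.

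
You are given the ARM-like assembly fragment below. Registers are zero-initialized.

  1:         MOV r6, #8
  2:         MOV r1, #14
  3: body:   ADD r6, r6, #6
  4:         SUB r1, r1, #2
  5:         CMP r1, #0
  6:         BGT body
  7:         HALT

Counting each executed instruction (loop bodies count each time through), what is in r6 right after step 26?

after MOV r6, #8: r6=8
after MOV r1, #14: r1=14
after ADD r6, r6, #6: r6=8+6=14
after SUB r1, r1, #2: r1=14-2=12
CMP r1, #0  (cmp 12,0)
BGT body: taken
after ADD r6, r6, #6: r6=14+6=20
after SUB r1, r1, #2: r1=12-2=10
CMP r1, #0  (cmp 10,0)
BGT body: taken
after ADD r6, r6, #6: r6=20+6=26
after SUB r1, r1, #2: r1=10-2=8
CMP r1, #0  (cmp 8,0)
BGT body: taken
after ADD r6, r6, #6: r6=26+6=32
after SUB r1, r1, #2: r1=8-2=6
CMP r1, #0  (cmp 6,0)
BGT body: taken
after ADD r6, r6, #6: r6=32+6=38
after SUB r1, r1, #2: r1=6-2=4
CMP r1, #0  (cmp 4,0)
BGT body: taken
after ADD r6, r6, #6: r6=38+6=44
after SUB r1, r1, #2: r1=4-2=2
CMP r1, #0  (cmp 2,0)
BGT body: taken
After step 26: r6 = 44.

44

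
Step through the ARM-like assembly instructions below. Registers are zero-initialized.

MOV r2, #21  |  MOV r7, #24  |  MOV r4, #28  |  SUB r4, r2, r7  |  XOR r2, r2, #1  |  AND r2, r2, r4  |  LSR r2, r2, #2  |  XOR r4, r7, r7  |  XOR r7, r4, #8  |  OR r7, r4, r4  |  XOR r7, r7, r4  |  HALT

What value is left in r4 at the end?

0

r2=21
r7=24
r4=28
r4=21-24=-3
r2=21^1=20
r2=20&(-3)=20
r2=20>>2=5
r4=24^24=0
r7=0^8=8
r7=0|0=0
r7=0^0=0
halt.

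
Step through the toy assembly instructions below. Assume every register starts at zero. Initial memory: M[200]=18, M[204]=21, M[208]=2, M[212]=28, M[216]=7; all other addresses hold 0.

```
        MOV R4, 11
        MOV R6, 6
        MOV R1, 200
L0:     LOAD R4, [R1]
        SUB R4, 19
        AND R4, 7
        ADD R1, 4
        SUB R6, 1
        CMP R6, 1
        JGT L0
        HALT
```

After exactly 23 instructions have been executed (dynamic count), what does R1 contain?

212

after MOV R4, 11: R4=11
after MOV R6, 6: R6=6
after MOV R1, 200: R1=200
after LOAD R4, [R1]: R4=M[200]=18
after SUB R4, 19: R4=18-19=-1
after AND R4, 7: R4=(-1)&7=7
after ADD R1, 4: R1=200+4=204
after SUB R6, 1: R6=6-1=5
CMP R6, 1  (cmp 5,1)
JGT L0: taken
after LOAD R4, [R1]: R4=M[204]=21
after SUB R4, 19: R4=21-19=2
after AND R4, 7: R4=2&7=2
after ADD R1, 4: R1=204+4=208
after SUB R6, 1: R6=5-1=4
CMP R6, 1  (cmp 4,1)
JGT L0: taken
after LOAD R4, [R1]: R4=M[208]=2
after SUB R4, 19: R4=2-19=-17
after AND R4, 7: R4=(-17)&7=7
after ADD R1, 4: R1=208+4=212
after SUB R6, 1: R6=4-1=3
CMP R6, 1  (cmp 3,1)
After step 23: R1 = 212.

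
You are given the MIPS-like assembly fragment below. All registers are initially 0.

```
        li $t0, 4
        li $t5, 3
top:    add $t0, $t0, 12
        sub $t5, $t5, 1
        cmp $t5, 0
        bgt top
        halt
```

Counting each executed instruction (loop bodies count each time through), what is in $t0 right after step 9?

$t0=4
$t5=3
$t0=4+12=16
$t5=3-1=2
cmp $t5, 0  (cmp 2,0)
bgt top: taken
$t0=16+12=28
$t5=2-1=1
cmp $t5, 0  (cmp 1,0)
After step 9: $t0 = 28.

28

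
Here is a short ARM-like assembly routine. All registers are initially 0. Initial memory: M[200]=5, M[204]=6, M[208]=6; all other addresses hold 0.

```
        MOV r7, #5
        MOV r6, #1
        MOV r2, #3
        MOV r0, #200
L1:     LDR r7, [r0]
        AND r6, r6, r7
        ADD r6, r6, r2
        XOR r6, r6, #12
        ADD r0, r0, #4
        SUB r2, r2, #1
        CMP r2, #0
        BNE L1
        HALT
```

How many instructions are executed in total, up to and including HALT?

29

r7=5
r6=1
r2=3
r0=200
r7=M[200]=5
r6=1&5=1
r6=1+3=4
r6=4^12=8
r0=200+4=204
r2=3-1=2
CMP r2, #0  (cmp 2,0)
BNE L1: taken
r7=M[204]=6
r6=8&6=0
r6=0+2=2
r6=2^12=14
r0=204+4=208
r2=2-1=1
CMP r2, #0  (cmp 1,0)
BNE L1: taken
r7=M[208]=6
r6=14&6=6
r6=6+1=7
r6=7^12=11
r0=208+4=212
r2=1-1=0
CMP r2, #0  (cmp 0,0)
BNE L1: not taken
halt.
Total executed instructions: 29.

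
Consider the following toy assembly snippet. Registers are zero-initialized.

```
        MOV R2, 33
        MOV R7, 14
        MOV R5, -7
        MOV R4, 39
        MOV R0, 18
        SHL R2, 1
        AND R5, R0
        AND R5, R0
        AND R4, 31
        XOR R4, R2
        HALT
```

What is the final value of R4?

after MOV R2, 33: R2=33
after MOV R7, 14: R7=14
after MOV R5, -7: R5=-7
after MOV R4, 39: R4=39
after MOV R0, 18: R0=18
after SHL R2, 1: R2=33<<1=66
after AND R5, R0: R5=(-7)&18=16
after AND R5, R0: R5=16&18=16
after AND R4, 31: R4=39&31=7
after XOR R4, R2: R4=7^66=69
halt.

69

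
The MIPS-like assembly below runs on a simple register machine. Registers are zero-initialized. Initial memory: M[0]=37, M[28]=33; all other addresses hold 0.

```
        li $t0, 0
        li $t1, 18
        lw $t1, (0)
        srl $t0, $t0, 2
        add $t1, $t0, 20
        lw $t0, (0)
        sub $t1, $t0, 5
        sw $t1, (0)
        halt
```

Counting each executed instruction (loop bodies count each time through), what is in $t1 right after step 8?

32

li $t0, 0 → $t0=0
li $t1, 18 → $t1=18
lw $t1, (0) → $t1=M[0]=37
srl $t0, $t0, 2 → $t0=0>>2=0
add $t1, $t0, 20 → $t1=0+20=20
lw $t0, (0) → $t0=M[0]=37
sub $t1, $t0, 5 → $t1=37-5=32
sw $t1, (0) → M[0]=32
After step 8: $t1 = 32.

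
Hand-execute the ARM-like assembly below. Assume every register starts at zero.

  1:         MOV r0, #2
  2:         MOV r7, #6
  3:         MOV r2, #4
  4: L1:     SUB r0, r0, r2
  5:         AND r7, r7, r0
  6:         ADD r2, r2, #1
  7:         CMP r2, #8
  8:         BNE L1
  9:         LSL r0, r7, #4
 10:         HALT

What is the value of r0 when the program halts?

r0=2
r7=6
r2=4
r0=2-4=-2
r7=6&(-2)=6
r2=4+1=5
CMP r2, #8  (cmp 5,8)
BNE L1: taken
r0=(-2)-5=-7
r7=6&(-7)=0
r2=5+1=6
CMP r2, #8  (cmp 6,8)
BNE L1: taken
r0=(-7)-6=-13
r7=0&(-13)=0
r2=6+1=7
CMP r2, #8  (cmp 7,8)
BNE L1: taken
r0=(-13)-7=-20
r7=0&(-20)=0
r2=7+1=8
CMP r2, #8  (cmp 8,8)
BNE L1: not taken
r0=0<<4=0
halt.

0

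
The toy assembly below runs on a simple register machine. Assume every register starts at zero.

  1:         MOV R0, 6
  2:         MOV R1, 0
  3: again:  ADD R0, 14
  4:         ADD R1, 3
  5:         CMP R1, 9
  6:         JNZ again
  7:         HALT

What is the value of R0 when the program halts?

48

MOV R0, 6 → R0=6
MOV R1, 0 → R1=0
ADD R0, 14 → R0=6+14=20
ADD R1, 3 → R1=0+3=3
CMP R1, 9  (cmp 3,9)
JNZ again: taken
ADD R0, 14 → R0=20+14=34
ADD R1, 3 → R1=3+3=6
CMP R1, 9  (cmp 6,9)
JNZ again: taken
ADD R0, 14 → R0=34+14=48
ADD R1, 3 → R1=6+3=9
CMP R1, 9  (cmp 9,9)
JNZ again: not taken
halt.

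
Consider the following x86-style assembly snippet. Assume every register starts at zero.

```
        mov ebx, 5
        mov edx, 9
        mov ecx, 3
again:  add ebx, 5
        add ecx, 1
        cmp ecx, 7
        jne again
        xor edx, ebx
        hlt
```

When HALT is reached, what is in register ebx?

mov ebx, 5 → ebx=5
mov edx, 9 → edx=9
mov ecx, 3 → ecx=3
add ebx, 5 → ebx=5+5=10
add ecx, 1 → ecx=3+1=4
cmp ecx, 7  (cmp 4,7)
jne again: taken
add ebx, 5 → ebx=10+5=15
add ecx, 1 → ecx=4+1=5
cmp ecx, 7  (cmp 5,7)
jne again: taken
add ebx, 5 → ebx=15+5=20
add ecx, 1 → ecx=5+1=6
cmp ecx, 7  (cmp 6,7)
jne again: taken
add ebx, 5 → ebx=20+5=25
add ecx, 1 → ecx=6+1=7
cmp ecx, 7  (cmp 7,7)
jne again: not taken
xor edx, ebx → edx=9^25=16
halt.

25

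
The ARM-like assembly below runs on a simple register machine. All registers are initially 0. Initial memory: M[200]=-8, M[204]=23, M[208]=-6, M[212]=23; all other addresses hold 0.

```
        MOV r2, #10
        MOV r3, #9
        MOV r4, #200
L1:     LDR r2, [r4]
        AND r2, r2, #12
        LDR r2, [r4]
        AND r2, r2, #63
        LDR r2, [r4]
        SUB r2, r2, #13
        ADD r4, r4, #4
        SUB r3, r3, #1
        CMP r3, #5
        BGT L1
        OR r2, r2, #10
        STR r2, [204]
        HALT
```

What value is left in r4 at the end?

MOV r2, #10 → r2=10
MOV r3, #9 → r3=9
MOV r4, #200 → r4=200
LDR r2, [r4] → r2=M[200]=-8
AND r2, r2, #12 → r2=(-8)&12=8
LDR r2, [r4] → r2=M[200]=-8
AND r2, r2, #63 → r2=(-8)&63=56
LDR r2, [r4] → r2=M[200]=-8
SUB r2, r2, #13 → r2=(-8)-13=-21
ADD r4, r4, #4 → r4=200+4=204
SUB r3, r3, #1 → r3=9-1=8
CMP r3, #5  (cmp 8,5)
BGT L1: taken
LDR r2, [r4] → r2=M[204]=23
AND r2, r2, #12 → r2=23&12=4
LDR r2, [r4] → r2=M[204]=23
AND r2, r2, #63 → r2=23&63=23
LDR r2, [r4] → r2=M[204]=23
SUB r2, r2, #13 → r2=23-13=10
ADD r4, r4, #4 → r4=204+4=208
SUB r3, r3, #1 → r3=8-1=7
CMP r3, #5  (cmp 7,5)
BGT L1: taken
LDR r2, [r4] → r2=M[208]=-6
AND r2, r2, #12 → r2=(-6)&12=8
LDR r2, [r4] → r2=M[208]=-6
AND r2, r2, #63 → r2=(-6)&63=58
LDR r2, [r4] → r2=M[208]=-6
SUB r2, r2, #13 → r2=(-6)-13=-19
ADD r4, r4, #4 → r4=208+4=212
SUB r3, r3, #1 → r3=7-1=6
CMP r3, #5  (cmp 6,5)
BGT L1: taken
LDR r2, [r4] → r2=M[212]=23
AND r2, r2, #12 → r2=23&12=4
LDR r2, [r4] → r2=M[212]=23
AND r2, r2, #63 → r2=23&63=23
LDR r2, [r4] → r2=M[212]=23
SUB r2, r2, #13 → r2=23-13=10
ADD r4, r4, #4 → r4=212+4=216
SUB r3, r3, #1 → r3=6-1=5
CMP r3, #5  (cmp 5,5)
BGT L1: not taken
OR r2, r2, #10 → r2=10|10=10
STR r2, [204] → M[204]=10
halt.

216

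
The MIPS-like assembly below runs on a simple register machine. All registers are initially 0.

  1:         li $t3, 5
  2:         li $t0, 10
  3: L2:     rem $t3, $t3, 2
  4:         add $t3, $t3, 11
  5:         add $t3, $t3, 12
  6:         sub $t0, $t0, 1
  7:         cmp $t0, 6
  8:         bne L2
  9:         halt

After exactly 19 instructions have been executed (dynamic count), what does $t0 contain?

7

after li $t3, 5: $t3=5
after li $t0, 10: $t0=10
after rem $t3, $t3, 2: $t3=5%2=1
after add $t3, $t3, 11: $t3=1+11=12
after add $t3, $t3, 12: $t3=12+12=24
after sub $t0, $t0, 1: $t0=10-1=9
cmp $t0, 6  (cmp 9,6)
bne L2: taken
after rem $t3, $t3, 2: $t3=24%2=0
after add $t3, $t3, 11: $t3=0+11=11
after add $t3, $t3, 12: $t3=11+12=23
after sub $t0, $t0, 1: $t0=9-1=8
cmp $t0, 6  (cmp 8,6)
bne L2: taken
after rem $t3, $t3, 2: $t3=23%2=1
after add $t3, $t3, 11: $t3=1+11=12
after add $t3, $t3, 12: $t3=12+12=24
after sub $t0, $t0, 1: $t0=8-1=7
cmp $t0, 6  (cmp 7,6)
After step 19: $t0 = 7.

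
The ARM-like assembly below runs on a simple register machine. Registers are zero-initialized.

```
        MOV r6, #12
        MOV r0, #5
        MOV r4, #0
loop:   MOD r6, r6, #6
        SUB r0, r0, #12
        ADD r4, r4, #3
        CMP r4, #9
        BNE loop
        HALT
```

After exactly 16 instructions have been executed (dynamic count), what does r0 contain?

MOV r6, #12 → r6=12
MOV r0, #5 → r0=5
MOV r4, #0 → r4=0
MOD r6, r6, #6 → r6=12%6=0
SUB r0, r0, #12 → r0=5-12=-7
ADD r4, r4, #3 → r4=0+3=3
CMP r4, #9  (cmp 3,9)
BNE loop: taken
MOD r6, r6, #6 → r6=0%6=0
SUB r0, r0, #12 → r0=(-7)-12=-19
ADD r4, r4, #3 → r4=3+3=6
CMP r4, #9  (cmp 6,9)
BNE loop: taken
MOD r6, r6, #6 → r6=0%6=0
SUB r0, r0, #12 → r0=(-19)-12=-31
ADD r4, r4, #3 → r4=6+3=9
After step 16: r0 = -31.

-31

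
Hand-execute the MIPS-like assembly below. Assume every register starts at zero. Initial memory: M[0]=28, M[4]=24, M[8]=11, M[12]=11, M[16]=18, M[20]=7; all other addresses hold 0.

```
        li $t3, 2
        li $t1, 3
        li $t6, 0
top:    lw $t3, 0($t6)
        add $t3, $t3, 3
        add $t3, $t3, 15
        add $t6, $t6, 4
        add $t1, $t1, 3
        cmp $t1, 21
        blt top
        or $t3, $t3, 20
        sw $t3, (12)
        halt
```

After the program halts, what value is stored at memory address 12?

29

$t3=2
$t1=3
$t6=0
$t3=M[0]=28
$t3=28+3=31
$t3=31+15=46
$t6=0+4=4
$t1=3+3=6
cmp $t1, 21  (cmp 6,21)
blt top: taken
$t3=M[4]=24
$t3=24+3=27
$t3=27+15=42
$t6=4+4=8
$t1=6+3=9
cmp $t1, 21  (cmp 9,21)
blt top: taken
$t3=M[8]=11
$t3=11+3=14
$t3=14+15=29
$t6=8+4=12
$t1=9+3=12
cmp $t1, 21  (cmp 12,21)
blt top: taken
$t3=M[12]=11
$t3=11+3=14
$t3=14+15=29
$t6=12+4=16
$t1=12+3=15
cmp $t1, 21  (cmp 15,21)
blt top: taken
$t3=M[16]=18
$t3=18+3=21
$t3=21+15=36
$t6=16+4=20
$t1=15+3=18
cmp $t1, 21  (cmp 18,21)
blt top: taken
$t3=M[20]=7
$t3=7+3=10
$t3=10+15=25
$t6=20+4=24
$t1=18+3=21
cmp $t1, 21  (cmp 21,21)
blt top: not taken
$t3=25|20=29
sw $t3, (12) → M[12]=29
halt.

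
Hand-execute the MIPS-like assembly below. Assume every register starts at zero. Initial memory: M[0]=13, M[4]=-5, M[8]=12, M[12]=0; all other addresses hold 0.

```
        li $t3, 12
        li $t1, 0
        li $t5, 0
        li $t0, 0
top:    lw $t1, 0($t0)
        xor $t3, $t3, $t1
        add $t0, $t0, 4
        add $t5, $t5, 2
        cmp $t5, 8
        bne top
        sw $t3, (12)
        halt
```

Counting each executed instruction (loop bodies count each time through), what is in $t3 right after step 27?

-10

after li $t3, 12: $t3=12
after li $t1, 0: $t1=0
after li $t5, 0: $t5=0
after li $t0, 0: $t0=0
after lw $t1, 0($t0): $t1=M[0]=13
after xor $t3, $t3, $t1: $t3=12^13=1
after add $t0, $t0, 4: $t0=0+4=4
after add $t5, $t5, 2: $t5=0+2=2
cmp $t5, 8  (cmp 2,8)
bne top: taken
after lw $t1, 0($t0): $t1=M[4]=-5
after xor $t3, $t3, $t1: $t3=1^(-5)=-6
after add $t0, $t0, 4: $t0=4+4=8
after add $t5, $t5, 2: $t5=2+2=4
cmp $t5, 8  (cmp 4,8)
bne top: taken
after lw $t1, 0($t0): $t1=M[8]=12
after xor $t3, $t3, $t1: $t3=(-6)^12=-10
after add $t0, $t0, 4: $t0=8+4=12
after add $t5, $t5, 2: $t5=4+2=6
cmp $t5, 8  (cmp 6,8)
bne top: taken
after lw $t1, 0($t0): $t1=M[12]=0
after xor $t3, $t3, $t1: $t3=(-10)^0=-10
after add $t0, $t0, 4: $t0=12+4=16
after add $t5, $t5, 2: $t5=6+2=8
cmp $t5, 8  (cmp 8,8)
After step 27: $t3 = -10.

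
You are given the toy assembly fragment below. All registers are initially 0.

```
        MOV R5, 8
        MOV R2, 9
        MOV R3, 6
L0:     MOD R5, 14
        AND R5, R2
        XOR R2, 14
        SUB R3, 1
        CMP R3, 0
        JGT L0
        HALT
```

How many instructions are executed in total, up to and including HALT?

after MOV R5, 8: R5=8
after MOV R2, 9: R2=9
after MOV R3, 6: R3=6
after MOD R5, 14: R5=8%14=8
after AND R5, R2: R5=8&9=8
after XOR R2, 14: R2=9^14=7
after SUB R3, 1: R3=6-1=5
CMP R3, 0  (cmp 5,0)
JGT L0: taken
after MOD R5, 14: R5=8%14=8
after AND R5, R2: R5=8&7=0
after XOR R2, 14: R2=7^14=9
after SUB R3, 1: R3=5-1=4
CMP R3, 0  (cmp 4,0)
JGT L0: taken
after MOD R5, 14: R5=0%14=0
after AND R5, R2: R5=0&9=0
after XOR R2, 14: R2=9^14=7
after SUB R3, 1: R3=4-1=3
CMP R3, 0  (cmp 3,0)
JGT L0: taken
after MOD R5, 14: R5=0%14=0
after AND R5, R2: R5=0&7=0
after XOR R2, 14: R2=7^14=9
after SUB R3, 1: R3=3-1=2
CMP R3, 0  (cmp 2,0)
JGT L0: taken
after MOD R5, 14: R5=0%14=0
after AND R5, R2: R5=0&9=0
after XOR R2, 14: R2=9^14=7
after SUB R3, 1: R3=2-1=1
CMP R3, 0  (cmp 1,0)
JGT L0: taken
after MOD R5, 14: R5=0%14=0
after AND R5, R2: R5=0&7=0
after XOR R2, 14: R2=7^14=9
after SUB R3, 1: R3=1-1=0
CMP R3, 0  (cmp 0,0)
JGT L0: not taken
halt.
Total executed instructions: 40.

40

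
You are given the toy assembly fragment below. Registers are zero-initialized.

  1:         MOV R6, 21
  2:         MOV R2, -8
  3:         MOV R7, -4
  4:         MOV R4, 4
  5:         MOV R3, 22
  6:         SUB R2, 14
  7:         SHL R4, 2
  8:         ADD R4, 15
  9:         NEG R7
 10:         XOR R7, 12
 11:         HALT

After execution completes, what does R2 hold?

-22

MOV R6, 21 → R6=21
MOV R2, -8 → R2=-8
MOV R7, -4 → R7=-4
MOV R4, 4 → R4=4
MOV R3, 22 → R3=22
SUB R2, 14 → R2=(-8)-14=-22
SHL R4, 2 → R4=4<<2=16
ADD R4, 15 → R4=16+15=31
NEG R7 → R7=-(-4)=4
XOR R7, 12 → R7=4^12=8
halt.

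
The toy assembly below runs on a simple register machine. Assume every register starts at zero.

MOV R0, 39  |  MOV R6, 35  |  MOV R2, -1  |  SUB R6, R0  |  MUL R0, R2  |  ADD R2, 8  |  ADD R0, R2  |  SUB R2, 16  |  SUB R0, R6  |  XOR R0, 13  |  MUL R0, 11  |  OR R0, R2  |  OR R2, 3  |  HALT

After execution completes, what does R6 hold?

-4

MOV R0, 39 → R0=39
MOV R6, 35 → R6=35
MOV R2, -1 → R2=-1
SUB R6, R0 → R6=35-39=-4
MUL R0, R2 → R0=39*(-1)=-39
ADD R2, 8 → R2=(-1)+8=7
ADD R0, R2 → R0=(-39)+7=-32
SUB R2, 16 → R2=7-16=-9
SUB R0, R6 → R0=(-32)-(-4)=-28
XOR R0, 13 → R0=(-28)^13=-23
MUL R0, 11 → R0=(-23)*11=-253
OR R0, R2 → R0=(-253)|(-9)=-9
OR R2, 3 → R2=(-9)|3=-9
halt.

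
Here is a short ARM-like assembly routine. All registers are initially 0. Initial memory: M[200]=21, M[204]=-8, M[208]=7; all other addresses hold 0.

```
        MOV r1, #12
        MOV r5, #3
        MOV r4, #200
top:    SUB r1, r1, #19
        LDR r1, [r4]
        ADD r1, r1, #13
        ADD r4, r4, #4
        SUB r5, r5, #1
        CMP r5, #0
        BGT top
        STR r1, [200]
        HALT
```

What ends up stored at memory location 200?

r1=12
r5=3
r4=200
r1=12-19=-7
r1=M[200]=21
r1=21+13=34
r4=200+4=204
r5=3-1=2
CMP r5, #0  (cmp 2,0)
BGT top: taken
r1=34-19=15
r1=M[204]=-8
r1=(-8)+13=5
r4=204+4=208
r5=2-1=1
CMP r5, #0  (cmp 1,0)
BGT top: taken
r1=5-19=-14
r1=M[208]=7
r1=7+13=20
r4=208+4=212
r5=1-1=0
CMP r5, #0  (cmp 0,0)
BGT top: not taken
STR r1, [200] → M[200]=20
halt.

20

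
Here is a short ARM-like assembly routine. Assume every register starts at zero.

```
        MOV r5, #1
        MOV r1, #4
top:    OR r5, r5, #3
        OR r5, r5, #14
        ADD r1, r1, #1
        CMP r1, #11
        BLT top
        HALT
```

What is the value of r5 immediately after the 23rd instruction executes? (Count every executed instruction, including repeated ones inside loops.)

r5=1
r1=4
r5=1|3=3
r5=3|14=15
r1=4+1=5
CMP r1, #11  (cmp 5,11)
BLT top: taken
r5=15|3=15
r5=15|14=15
r1=5+1=6
CMP r1, #11  (cmp 6,11)
BLT top: taken
r5=15|3=15
r5=15|14=15
r1=6+1=7
CMP r1, #11  (cmp 7,11)
BLT top: taken
r5=15|3=15
r5=15|14=15
r1=7+1=8
CMP r1, #11  (cmp 8,11)
BLT top: taken
r5=15|3=15
After step 23: r5 = 15.

15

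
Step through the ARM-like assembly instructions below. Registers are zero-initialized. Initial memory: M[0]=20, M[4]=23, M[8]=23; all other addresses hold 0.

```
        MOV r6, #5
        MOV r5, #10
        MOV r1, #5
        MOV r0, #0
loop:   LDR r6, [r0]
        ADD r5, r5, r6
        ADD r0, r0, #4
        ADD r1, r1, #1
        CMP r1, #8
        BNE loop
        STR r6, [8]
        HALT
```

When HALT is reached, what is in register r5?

76

r6=5
r5=10
r1=5
r0=0
r6=M[0]=20
r5=10+20=30
r0=0+4=4
r1=5+1=6
CMP r1, #8  (cmp 6,8)
BNE loop: taken
r6=M[4]=23
r5=30+23=53
r0=4+4=8
r1=6+1=7
CMP r1, #8  (cmp 7,8)
BNE loop: taken
r6=M[8]=23
r5=53+23=76
r0=8+4=12
r1=7+1=8
CMP r1, #8  (cmp 8,8)
BNE loop: not taken
STR r6, [8] → M[8]=23
halt.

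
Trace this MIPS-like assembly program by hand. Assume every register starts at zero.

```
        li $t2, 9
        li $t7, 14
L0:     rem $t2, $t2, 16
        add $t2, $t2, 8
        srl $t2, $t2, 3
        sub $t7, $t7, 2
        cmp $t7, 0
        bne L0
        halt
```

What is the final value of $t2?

1

li $t2, 9 → $t2=9
li $t7, 14 → $t7=14
rem $t2, $t2, 16 → $t2=9%16=9
add $t2, $t2, 8 → $t2=9+8=17
srl $t2, $t2, 3 → $t2=17>>3=2
sub $t7, $t7, 2 → $t7=14-2=12
cmp $t7, 0  (cmp 12,0)
bne L0: taken
rem $t2, $t2, 16 → $t2=2%16=2
add $t2, $t2, 8 → $t2=2+8=10
srl $t2, $t2, 3 → $t2=10>>3=1
sub $t7, $t7, 2 → $t7=12-2=10
cmp $t7, 0  (cmp 10,0)
bne L0: taken
rem $t2, $t2, 16 → $t2=1%16=1
add $t2, $t2, 8 → $t2=1+8=9
srl $t2, $t2, 3 → $t2=9>>3=1
sub $t7, $t7, 2 → $t7=10-2=8
cmp $t7, 0  (cmp 8,0)
bne L0: taken
rem $t2, $t2, 16 → $t2=1%16=1
add $t2, $t2, 8 → $t2=1+8=9
srl $t2, $t2, 3 → $t2=9>>3=1
sub $t7, $t7, 2 → $t7=8-2=6
cmp $t7, 0  (cmp 6,0)
bne L0: taken
rem $t2, $t2, 16 → $t2=1%16=1
add $t2, $t2, 8 → $t2=1+8=9
srl $t2, $t2, 3 → $t2=9>>3=1
sub $t7, $t7, 2 → $t7=6-2=4
cmp $t7, 0  (cmp 4,0)
bne L0: taken
rem $t2, $t2, 16 → $t2=1%16=1
add $t2, $t2, 8 → $t2=1+8=9
srl $t2, $t2, 3 → $t2=9>>3=1
sub $t7, $t7, 2 → $t7=4-2=2
cmp $t7, 0  (cmp 2,0)
bne L0: taken
rem $t2, $t2, 16 → $t2=1%16=1
add $t2, $t2, 8 → $t2=1+8=9
srl $t2, $t2, 3 → $t2=9>>3=1
sub $t7, $t7, 2 → $t7=2-2=0
cmp $t7, 0  (cmp 0,0)
bne L0: not taken
halt.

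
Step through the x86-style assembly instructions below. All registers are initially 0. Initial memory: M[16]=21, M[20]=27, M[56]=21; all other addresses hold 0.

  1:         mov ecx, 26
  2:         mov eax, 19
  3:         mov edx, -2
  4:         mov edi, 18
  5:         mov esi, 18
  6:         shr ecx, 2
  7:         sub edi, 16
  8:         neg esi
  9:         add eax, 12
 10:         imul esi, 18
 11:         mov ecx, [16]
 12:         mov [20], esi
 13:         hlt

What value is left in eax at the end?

31

mov ecx, 26 → ecx=26
mov eax, 19 → eax=19
mov edx, -2 → edx=-2
mov edi, 18 → edi=18
mov esi, 18 → esi=18
shr ecx, 2 → ecx=26>>2=6
sub edi, 16 → edi=18-16=2
neg esi → esi=-(18)=-18
add eax, 12 → eax=19+12=31
imul esi, 18 → esi=(-18)*18=-324
mov ecx, [16] → ecx=M[16]=21
mov [20], esi → M[20]=-324
halt.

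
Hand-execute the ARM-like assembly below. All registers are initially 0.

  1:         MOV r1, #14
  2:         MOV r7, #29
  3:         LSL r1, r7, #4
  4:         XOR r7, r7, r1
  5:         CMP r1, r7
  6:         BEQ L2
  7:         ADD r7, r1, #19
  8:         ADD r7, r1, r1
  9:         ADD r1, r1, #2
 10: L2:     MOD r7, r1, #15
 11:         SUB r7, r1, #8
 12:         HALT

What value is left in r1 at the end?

466

after MOV r1, #14: r1=14
after MOV r7, #29: r7=29
after LSL r1, r7, #4: r1=29<<4=464
after XOR r7, r7, r1: r7=29^464=461
CMP r1, r7  (cmp 464,461)
BEQ L2: not taken
after ADD r7, r1, #19: r7=464+19=483
after ADD r7, r1, r1: r7=464+464=928
after ADD r1, r1, #2: r1=464+2=466
after MOD r7, r1, #15: r7=466%15=1
after SUB r7, r1, #8: r7=466-8=458
halt.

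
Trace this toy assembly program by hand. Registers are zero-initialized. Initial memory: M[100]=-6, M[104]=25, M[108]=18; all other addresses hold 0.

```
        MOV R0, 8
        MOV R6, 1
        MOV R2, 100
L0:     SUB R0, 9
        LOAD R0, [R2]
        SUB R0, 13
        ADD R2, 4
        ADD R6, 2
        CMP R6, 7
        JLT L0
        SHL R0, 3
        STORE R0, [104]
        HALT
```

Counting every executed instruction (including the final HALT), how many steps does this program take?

after MOV R0, 8: R0=8
after MOV R6, 1: R6=1
after MOV R2, 100: R2=100
after SUB R0, 9: R0=8-9=-1
after LOAD R0, [R2]: R0=M[100]=-6
after SUB R0, 13: R0=(-6)-13=-19
after ADD R2, 4: R2=100+4=104
after ADD R6, 2: R6=1+2=3
CMP R6, 7  (cmp 3,7)
JLT L0: taken
after SUB R0, 9: R0=(-19)-9=-28
after LOAD R0, [R2]: R0=M[104]=25
after SUB R0, 13: R0=25-13=12
after ADD R2, 4: R2=104+4=108
after ADD R6, 2: R6=3+2=5
CMP R6, 7  (cmp 5,7)
JLT L0: taken
after SUB R0, 9: R0=12-9=3
after LOAD R0, [R2]: R0=M[108]=18
after SUB R0, 13: R0=18-13=5
after ADD R2, 4: R2=108+4=112
after ADD R6, 2: R6=5+2=7
CMP R6, 7  (cmp 7,7)
JLT L0: not taken
after SHL R0, 3: R0=5<<3=40
STORE R0, [104] → M[104]=40
halt.
Total executed instructions: 27.

27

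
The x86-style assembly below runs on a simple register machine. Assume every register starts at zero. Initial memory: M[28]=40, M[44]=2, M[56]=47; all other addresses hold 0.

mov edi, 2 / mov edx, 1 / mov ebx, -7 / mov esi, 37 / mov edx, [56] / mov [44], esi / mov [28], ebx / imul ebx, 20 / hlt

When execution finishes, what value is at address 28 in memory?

-7

edi=2
edx=1
ebx=-7
esi=37
edx=M[56]=47
mov [44], esi → M[44]=37
mov [28], ebx → M[28]=-7
ebx=(-7)*20=-140
halt.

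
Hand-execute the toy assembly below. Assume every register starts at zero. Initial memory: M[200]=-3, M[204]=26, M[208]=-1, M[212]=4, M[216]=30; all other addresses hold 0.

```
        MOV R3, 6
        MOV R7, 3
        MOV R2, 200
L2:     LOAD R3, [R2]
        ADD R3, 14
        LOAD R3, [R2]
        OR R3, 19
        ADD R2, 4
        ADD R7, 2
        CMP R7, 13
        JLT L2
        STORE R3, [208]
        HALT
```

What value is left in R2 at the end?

after MOV R3, 6: R3=6
after MOV R7, 3: R7=3
after MOV R2, 200: R2=200
after LOAD R3, [R2]: R3=M[200]=-3
after ADD R3, 14: R3=(-3)+14=11
after LOAD R3, [R2]: R3=M[200]=-3
after OR R3, 19: R3=(-3)|19=-1
after ADD R2, 4: R2=200+4=204
after ADD R7, 2: R7=3+2=5
CMP R7, 13  (cmp 5,13)
JLT L2: taken
after LOAD R3, [R2]: R3=M[204]=26
after ADD R3, 14: R3=26+14=40
after LOAD R3, [R2]: R3=M[204]=26
after OR R3, 19: R3=26|19=27
after ADD R2, 4: R2=204+4=208
after ADD R7, 2: R7=5+2=7
CMP R7, 13  (cmp 7,13)
JLT L2: taken
after LOAD R3, [R2]: R3=M[208]=-1
after ADD R3, 14: R3=(-1)+14=13
after LOAD R3, [R2]: R3=M[208]=-1
after OR R3, 19: R3=(-1)|19=-1
after ADD R2, 4: R2=208+4=212
after ADD R7, 2: R7=7+2=9
CMP R7, 13  (cmp 9,13)
JLT L2: taken
after LOAD R3, [R2]: R3=M[212]=4
after ADD R3, 14: R3=4+14=18
after LOAD R3, [R2]: R3=M[212]=4
after OR R3, 19: R3=4|19=23
after ADD R2, 4: R2=212+4=216
after ADD R7, 2: R7=9+2=11
CMP R7, 13  (cmp 11,13)
JLT L2: taken
after LOAD R3, [R2]: R3=M[216]=30
after ADD R3, 14: R3=30+14=44
after LOAD R3, [R2]: R3=M[216]=30
after OR R3, 19: R3=30|19=31
after ADD R2, 4: R2=216+4=220
after ADD R7, 2: R7=11+2=13
CMP R7, 13  (cmp 13,13)
JLT L2: not taken
STORE R3, [208] → M[208]=31
halt.

220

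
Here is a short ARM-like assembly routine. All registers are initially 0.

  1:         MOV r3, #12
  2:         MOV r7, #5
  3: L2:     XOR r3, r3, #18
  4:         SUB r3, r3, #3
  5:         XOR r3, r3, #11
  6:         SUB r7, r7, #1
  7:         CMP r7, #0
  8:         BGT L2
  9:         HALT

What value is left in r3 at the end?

MOV r3, #12 → r3=12
MOV r7, #5 → r7=5
XOR r3, r3, #18 → r3=12^18=30
SUB r3, r3, #3 → r3=30-3=27
XOR r3, r3, #11 → r3=27^11=16
SUB r7, r7, #1 → r7=5-1=4
CMP r7, #0  (cmp 4,0)
BGT L2: taken
XOR r3, r3, #18 → r3=16^18=2
SUB r3, r3, #3 → r3=2-3=-1
XOR r3, r3, #11 → r3=(-1)^11=-12
SUB r7, r7, #1 → r7=4-1=3
CMP r7, #0  (cmp 3,0)
BGT L2: taken
XOR r3, r3, #18 → r3=(-12)^18=-26
SUB r3, r3, #3 → r3=(-26)-3=-29
XOR r3, r3, #11 → r3=(-29)^11=-24
SUB r7, r7, #1 → r7=3-1=2
CMP r7, #0  (cmp 2,0)
BGT L2: taken
XOR r3, r3, #18 → r3=(-24)^18=-6
SUB r3, r3, #3 → r3=(-6)-3=-9
XOR r3, r3, #11 → r3=(-9)^11=-4
SUB r7, r7, #1 → r7=2-1=1
CMP r7, #0  (cmp 1,0)
BGT L2: taken
XOR r3, r3, #18 → r3=(-4)^18=-18
SUB r3, r3, #3 → r3=(-18)-3=-21
XOR r3, r3, #11 → r3=(-21)^11=-32
SUB r7, r7, #1 → r7=1-1=0
CMP r7, #0  (cmp 0,0)
BGT L2: not taken
halt.

-32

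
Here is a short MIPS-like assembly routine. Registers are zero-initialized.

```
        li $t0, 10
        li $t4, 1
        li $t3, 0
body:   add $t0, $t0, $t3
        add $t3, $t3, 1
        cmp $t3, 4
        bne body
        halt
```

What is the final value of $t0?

16

after li $t0, 10: $t0=10
after li $t4, 1: $t4=1
after li $t3, 0: $t3=0
after add $t0, $t0, $t3: $t0=10+0=10
after add $t3, $t3, 1: $t3=0+1=1
cmp $t3, 4  (cmp 1,4)
bne body: taken
after add $t0, $t0, $t3: $t0=10+1=11
after add $t3, $t3, 1: $t3=1+1=2
cmp $t3, 4  (cmp 2,4)
bne body: taken
after add $t0, $t0, $t3: $t0=11+2=13
after add $t3, $t3, 1: $t3=2+1=3
cmp $t3, 4  (cmp 3,4)
bne body: taken
after add $t0, $t0, $t3: $t0=13+3=16
after add $t3, $t3, 1: $t3=3+1=4
cmp $t3, 4  (cmp 4,4)
bne body: not taken
halt.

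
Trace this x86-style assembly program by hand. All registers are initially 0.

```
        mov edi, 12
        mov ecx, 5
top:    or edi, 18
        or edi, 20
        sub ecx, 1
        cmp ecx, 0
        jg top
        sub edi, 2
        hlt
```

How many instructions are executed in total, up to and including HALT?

29

mov edi, 12 → edi=12
mov ecx, 5 → ecx=5
or edi, 18 → edi=12|18=30
or edi, 20 → edi=30|20=30
sub ecx, 1 → ecx=5-1=4
cmp ecx, 0  (cmp 4,0)
jg top: taken
or edi, 18 → edi=30|18=30
or edi, 20 → edi=30|20=30
sub ecx, 1 → ecx=4-1=3
cmp ecx, 0  (cmp 3,0)
jg top: taken
or edi, 18 → edi=30|18=30
or edi, 20 → edi=30|20=30
sub ecx, 1 → ecx=3-1=2
cmp ecx, 0  (cmp 2,0)
jg top: taken
or edi, 18 → edi=30|18=30
or edi, 20 → edi=30|20=30
sub ecx, 1 → ecx=2-1=1
cmp ecx, 0  (cmp 1,0)
jg top: taken
or edi, 18 → edi=30|18=30
or edi, 20 → edi=30|20=30
sub ecx, 1 → ecx=1-1=0
cmp ecx, 0  (cmp 0,0)
jg top: not taken
sub edi, 2 → edi=30-2=28
halt.
Total executed instructions: 29.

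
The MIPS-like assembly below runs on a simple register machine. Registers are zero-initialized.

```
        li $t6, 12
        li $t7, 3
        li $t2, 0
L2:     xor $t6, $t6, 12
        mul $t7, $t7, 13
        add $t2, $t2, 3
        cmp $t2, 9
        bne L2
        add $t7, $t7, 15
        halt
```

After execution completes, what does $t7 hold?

6606

after li $t6, 12: $t6=12
after li $t7, 3: $t7=3
after li $t2, 0: $t2=0
after xor $t6, $t6, 12: $t6=12^12=0
after mul $t7, $t7, 13: $t7=3*13=39
after add $t2, $t2, 3: $t2=0+3=3
cmp $t2, 9  (cmp 3,9)
bne L2: taken
after xor $t6, $t6, 12: $t6=0^12=12
after mul $t7, $t7, 13: $t7=39*13=507
after add $t2, $t2, 3: $t2=3+3=6
cmp $t2, 9  (cmp 6,9)
bne L2: taken
after xor $t6, $t6, 12: $t6=12^12=0
after mul $t7, $t7, 13: $t7=507*13=6591
after add $t2, $t2, 3: $t2=6+3=9
cmp $t2, 9  (cmp 9,9)
bne L2: not taken
after add $t7, $t7, 15: $t7=6591+15=6606
halt.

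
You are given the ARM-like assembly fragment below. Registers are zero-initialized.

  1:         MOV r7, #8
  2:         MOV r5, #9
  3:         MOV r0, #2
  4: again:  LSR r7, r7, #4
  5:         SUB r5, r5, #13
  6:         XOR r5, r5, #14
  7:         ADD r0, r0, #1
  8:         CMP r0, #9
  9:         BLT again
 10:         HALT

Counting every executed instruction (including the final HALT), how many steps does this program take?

MOV r7, #8 → r7=8
MOV r5, #9 → r5=9
MOV r0, #2 → r0=2
LSR r7, r7, #4 → r7=8>>4=0
SUB r5, r5, #13 → r5=9-13=-4
XOR r5, r5, #14 → r5=(-4)^14=-14
ADD r0, r0, #1 → r0=2+1=3
CMP r0, #9  (cmp 3,9)
BLT again: taken
LSR r7, r7, #4 → r7=0>>4=0
SUB r5, r5, #13 → r5=(-14)-13=-27
XOR r5, r5, #14 → r5=(-27)^14=-21
ADD r0, r0, #1 → r0=3+1=4
CMP r0, #9  (cmp 4,9)
BLT again: taken
LSR r7, r7, #4 → r7=0>>4=0
SUB r5, r5, #13 → r5=(-21)-13=-34
XOR r5, r5, #14 → r5=(-34)^14=-48
ADD r0, r0, #1 → r0=4+1=5
CMP r0, #9  (cmp 5,9)
BLT again: taken
LSR r7, r7, #4 → r7=0>>4=0
SUB r5, r5, #13 → r5=(-48)-13=-61
XOR r5, r5, #14 → r5=(-61)^14=-51
ADD r0, r0, #1 → r0=5+1=6
CMP r0, #9  (cmp 6,9)
BLT again: taken
LSR r7, r7, #4 → r7=0>>4=0
SUB r5, r5, #13 → r5=(-51)-13=-64
XOR r5, r5, #14 → r5=(-64)^14=-50
ADD r0, r0, #1 → r0=6+1=7
CMP r0, #9  (cmp 7,9)
BLT again: taken
LSR r7, r7, #4 → r7=0>>4=0
SUB r5, r5, #13 → r5=(-50)-13=-63
XOR r5, r5, #14 → r5=(-63)^14=-49
ADD r0, r0, #1 → r0=7+1=8
CMP r0, #9  (cmp 8,9)
BLT again: taken
LSR r7, r7, #4 → r7=0>>4=0
SUB r5, r5, #13 → r5=(-49)-13=-62
XOR r5, r5, #14 → r5=(-62)^14=-52
ADD r0, r0, #1 → r0=8+1=9
CMP r0, #9  (cmp 9,9)
BLT again: not taken
halt.
Total executed instructions: 46.

46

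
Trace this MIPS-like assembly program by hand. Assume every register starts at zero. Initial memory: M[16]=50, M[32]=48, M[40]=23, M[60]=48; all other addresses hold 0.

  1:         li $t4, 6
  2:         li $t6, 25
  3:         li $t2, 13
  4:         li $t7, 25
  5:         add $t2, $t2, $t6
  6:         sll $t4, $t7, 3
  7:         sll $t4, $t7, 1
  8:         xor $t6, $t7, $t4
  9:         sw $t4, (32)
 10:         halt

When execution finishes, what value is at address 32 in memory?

50

$t4=6
$t6=25
$t2=13
$t7=25
$t2=13+25=38
$t4=25<<3=200
$t4=25<<1=50
$t6=25^50=43
sw $t4, (32) → M[32]=50
halt.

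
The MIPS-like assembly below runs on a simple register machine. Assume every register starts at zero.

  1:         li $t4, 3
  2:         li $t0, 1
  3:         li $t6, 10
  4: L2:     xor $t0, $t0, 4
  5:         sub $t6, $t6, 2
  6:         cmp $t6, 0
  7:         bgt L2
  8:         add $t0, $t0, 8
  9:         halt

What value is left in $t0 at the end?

13

after li $t4, 3: $t4=3
after li $t0, 1: $t0=1
after li $t6, 10: $t6=10
after xor $t0, $t0, 4: $t0=1^4=5
after sub $t6, $t6, 2: $t6=10-2=8
cmp $t6, 0  (cmp 8,0)
bgt L2: taken
after xor $t0, $t0, 4: $t0=5^4=1
after sub $t6, $t6, 2: $t6=8-2=6
cmp $t6, 0  (cmp 6,0)
bgt L2: taken
after xor $t0, $t0, 4: $t0=1^4=5
after sub $t6, $t6, 2: $t6=6-2=4
cmp $t6, 0  (cmp 4,0)
bgt L2: taken
after xor $t0, $t0, 4: $t0=5^4=1
after sub $t6, $t6, 2: $t6=4-2=2
cmp $t6, 0  (cmp 2,0)
bgt L2: taken
after xor $t0, $t0, 4: $t0=1^4=5
after sub $t6, $t6, 2: $t6=2-2=0
cmp $t6, 0  (cmp 0,0)
bgt L2: not taken
after add $t0, $t0, 8: $t0=5+8=13
halt.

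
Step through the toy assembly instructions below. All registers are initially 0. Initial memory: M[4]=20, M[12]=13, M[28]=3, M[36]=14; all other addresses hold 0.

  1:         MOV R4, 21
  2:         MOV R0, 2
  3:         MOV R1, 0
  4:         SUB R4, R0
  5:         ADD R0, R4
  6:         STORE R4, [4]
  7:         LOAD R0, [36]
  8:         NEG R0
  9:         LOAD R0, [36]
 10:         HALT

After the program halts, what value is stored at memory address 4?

19

R4=21
R0=2
R1=0
R4=21-2=19
R0=2+19=21
STORE R4, [4] → M[4]=19
R0=M[36]=14
R0=-(14)=-14
R0=M[36]=14
halt.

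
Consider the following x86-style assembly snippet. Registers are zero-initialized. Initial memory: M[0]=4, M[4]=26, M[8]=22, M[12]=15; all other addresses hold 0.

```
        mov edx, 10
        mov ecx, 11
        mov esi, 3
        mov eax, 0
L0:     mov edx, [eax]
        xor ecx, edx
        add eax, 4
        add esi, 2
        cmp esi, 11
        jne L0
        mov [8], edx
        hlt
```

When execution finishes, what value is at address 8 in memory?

15

mov edx, 10 → edx=10
mov ecx, 11 → ecx=11
mov esi, 3 → esi=3
mov eax, 0 → eax=0
mov edx, [eax] → edx=M[0]=4
xor ecx, edx → ecx=11^4=15
add eax, 4 → eax=0+4=4
add esi, 2 → esi=3+2=5
cmp esi, 11  (cmp 5,11)
jne L0: taken
mov edx, [eax] → edx=M[4]=26
xor ecx, edx → ecx=15^26=21
add eax, 4 → eax=4+4=8
add esi, 2 → esi=5+2=7
cmp esi, 11  (cmp 7,11)
jne L0: taken
mov edx, [eax] → edx=M[8]=22
xor ecx, edx → ecx=21^22=3
add eax, 4 → eax=8+4=12
add esi, 2 → esi=7+2=9
cmp esi, 11  (cmp 9,11)
jne L0: taken
mov edx, [eax] → edx=M[12]=15
xor ecx, edx → ecx=3^15=12
add eax, 4 → eax=12+4=16
add esi, 2 → esi=9+2=11
cmp esi, 11  (cmp 11,11)
jne L0: not taken
mov [8], edx → M[8]=15
halt.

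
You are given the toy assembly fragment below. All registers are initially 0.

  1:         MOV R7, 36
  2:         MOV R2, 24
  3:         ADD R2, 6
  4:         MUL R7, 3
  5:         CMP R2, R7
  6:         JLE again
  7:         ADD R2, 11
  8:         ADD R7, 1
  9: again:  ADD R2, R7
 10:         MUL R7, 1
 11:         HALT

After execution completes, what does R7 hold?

108

after MOV R7, 36: R7=36
after MOV R2, 24: R2=24
after ADD R2, 6: R2=24+6=30
after MUL R7, 3: R7=36*3=108
CMP R2, R7  (cmp 30,108)
JLE again: taken
after ADD R2, R7: R2=30+108=138
after MUL R7, 1: R7=108*1=108
halt.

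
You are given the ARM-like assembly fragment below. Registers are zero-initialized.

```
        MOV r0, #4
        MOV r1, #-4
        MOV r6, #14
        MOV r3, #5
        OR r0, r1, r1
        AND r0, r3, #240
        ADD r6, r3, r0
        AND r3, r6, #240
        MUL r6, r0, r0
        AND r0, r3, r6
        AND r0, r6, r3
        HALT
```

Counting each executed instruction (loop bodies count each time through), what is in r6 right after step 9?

0

after MOV r0, #4: r0=4
after MOV r1, #-4: r1=-4
after MOV r6, #14: r6=14
after MOV r3, #5: r3=5
after OR r0, r1, r1: r0=(-4)|(-4)=-4
after AND r0, r3, #240: r0=5&240=0
after ADD r6, r3, r0: r6=5+0=5
after AND r3, r6, #240: r3=5&240=0
after MUL r6, r0, r0: r6=0*0=0
After step 9: r6 = 0.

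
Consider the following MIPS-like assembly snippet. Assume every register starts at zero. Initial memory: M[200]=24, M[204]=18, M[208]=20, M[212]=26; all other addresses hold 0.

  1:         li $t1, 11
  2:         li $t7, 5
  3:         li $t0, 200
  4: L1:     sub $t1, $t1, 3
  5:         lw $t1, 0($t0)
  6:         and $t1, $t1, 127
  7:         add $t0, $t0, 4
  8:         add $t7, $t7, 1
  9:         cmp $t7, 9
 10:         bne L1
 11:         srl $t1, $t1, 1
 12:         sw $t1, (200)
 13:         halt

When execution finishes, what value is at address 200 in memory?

13

$t1=11
$t7=5
$t0=200
$t1=11-3=8
$t1=M[200]=24
$t1=24&127=24
$t0=200+4=204
$t7=5+1=6
cmp $t7, 9  (cmp 6,9)
bne L1: taken
$t1=24-3=21
$t1=M[204]=18
$t1=18&127=18
$t0=204+4=208
$t7=6+1=7
cmp $t7, 9  (cmp 7,9)
bne L1: taken
$t1=18-3=15
$t1=M[208]=20
$t1=20&127=20
$t0=208+4=212
$t7=7+1=8
cmp $t7, 9  (cmp 8,9)
bne L1: taken
$t1=20-3=17
$t1=M[212]=26
$t1=26&127=26
$t0=212+4=216
$t7=8+1=9
cmp $t7, 9  (cmp 9,9)
bne L1: not taken
$t1=26>>1=13
sw $t1, (200) → M[200]=13
halt.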